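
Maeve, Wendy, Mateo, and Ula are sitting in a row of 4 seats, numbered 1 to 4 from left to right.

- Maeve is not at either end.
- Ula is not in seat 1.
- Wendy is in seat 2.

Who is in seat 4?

Ula

With clue 1, Maeve is ruled out for seat 4.
With clues 1–3, Mateo and Wendy are ruled out for seat 4.
So seat 4 is Ula.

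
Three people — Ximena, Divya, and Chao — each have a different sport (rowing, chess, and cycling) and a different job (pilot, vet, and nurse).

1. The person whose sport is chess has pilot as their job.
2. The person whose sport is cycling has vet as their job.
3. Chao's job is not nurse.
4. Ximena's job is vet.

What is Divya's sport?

With clues 1–4, chess and cycling are impossible for Divya's sport.
That leaves rowing.

rowing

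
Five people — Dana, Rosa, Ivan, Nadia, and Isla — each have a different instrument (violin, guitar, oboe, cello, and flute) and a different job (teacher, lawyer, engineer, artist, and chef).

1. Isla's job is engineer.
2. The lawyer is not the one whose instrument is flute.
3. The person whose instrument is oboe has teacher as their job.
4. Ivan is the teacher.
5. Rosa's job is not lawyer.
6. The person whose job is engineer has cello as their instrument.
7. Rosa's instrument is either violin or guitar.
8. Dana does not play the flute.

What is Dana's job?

lawyer

Clue 1 rules out engineer for Dana's job.
With clues 1–4, teacher is impossible for Dana's job.
With clues 1–8, artist and chef are impossible for Dana's job.
That leaves lawyer.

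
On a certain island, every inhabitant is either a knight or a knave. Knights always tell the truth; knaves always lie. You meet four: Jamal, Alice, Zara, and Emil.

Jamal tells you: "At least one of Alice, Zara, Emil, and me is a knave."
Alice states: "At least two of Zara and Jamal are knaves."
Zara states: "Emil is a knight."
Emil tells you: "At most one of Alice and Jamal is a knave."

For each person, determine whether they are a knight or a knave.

Jamal: knight, Alice: knave, Zara: knight, Emil: knight

Consider Jamal. Suppose Jamal is a knave.
Then Jamal's own statement would have to be false, but it can't be — contradiction.
So Jamal is a knight.
With that fixed, Alice's statement is false, so Alice is a knave.
With that fixed, Emil's statement is true, so Emil is a knight.
With that fixed, Zara's statement is true, so Zara is a knight.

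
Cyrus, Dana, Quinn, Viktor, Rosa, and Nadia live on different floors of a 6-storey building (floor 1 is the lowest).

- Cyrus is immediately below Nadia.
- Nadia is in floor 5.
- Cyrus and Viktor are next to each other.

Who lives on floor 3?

With clues 1–2, Cyrus and Nadia are ruled out for floor 3.
With clues 1–3, Dana, Quinn, and Rosa are ruled out for floor 3.
So floor 3 is Viktor.

Viktor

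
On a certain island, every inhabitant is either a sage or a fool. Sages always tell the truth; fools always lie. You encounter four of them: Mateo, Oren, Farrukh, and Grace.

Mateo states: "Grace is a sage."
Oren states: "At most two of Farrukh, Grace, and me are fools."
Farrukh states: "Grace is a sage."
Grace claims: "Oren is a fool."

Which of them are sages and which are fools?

Mateo: fool, Oren: sage, Farrukh: fool, Grace: fool

Consider Mateo. Suppose Mateo is a sage.
Then no assignment of the remaining roles makes every statement match its speaker's type — contradiction.
So Mateo is a fool.
Consider Oren. Suppose Oren is a fool.
Then no assignment of the remaining roles makes every statement match its speaker's type — contradiction.
So Oren is a sage.
With that fixed, Grace's statement is false, so Grace is a fool.
With that fixed, Farrukh's statement is false, so Farrukh is a fool.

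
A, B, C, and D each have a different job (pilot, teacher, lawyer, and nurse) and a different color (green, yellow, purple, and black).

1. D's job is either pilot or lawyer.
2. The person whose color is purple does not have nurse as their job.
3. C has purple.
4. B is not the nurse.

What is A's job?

nurse

With clues 1–4, lawyer, pilot, and teacher are impossible for A's job.
That leaves nurse.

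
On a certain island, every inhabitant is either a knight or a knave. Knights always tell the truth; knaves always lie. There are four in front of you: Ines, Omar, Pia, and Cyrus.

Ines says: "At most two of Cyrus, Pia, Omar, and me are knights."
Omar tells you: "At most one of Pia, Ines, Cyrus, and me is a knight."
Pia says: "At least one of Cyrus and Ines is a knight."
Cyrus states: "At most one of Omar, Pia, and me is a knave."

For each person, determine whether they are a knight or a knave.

Consider Ines. Suppose Ines is a knave.
Then no assignment of the remaining roles makes every statement match its speaker's type — contradiction.
So Ines is a knight.
With that fixed, Pia's statement is true, so Pia is a knight.
With that fixed, Omar's statement is false, so Omar is a knave.
Consider Cyrus. Suppose Cyrus is a knight.
Then Ines's statement comes out false, contradicting Ines being a knight.
So Cyrus is a knave.

Ines: knight, Omar: knave, Pia: knight, Cyrus: knave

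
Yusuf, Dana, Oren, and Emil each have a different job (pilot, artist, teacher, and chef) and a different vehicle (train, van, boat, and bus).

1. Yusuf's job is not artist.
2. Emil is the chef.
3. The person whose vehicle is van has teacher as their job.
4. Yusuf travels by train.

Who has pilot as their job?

Yusuf

With clues 1–2, Emil is impossible for the one with job pilot.
With clues 1–4, Dana and Oren are impossible for the one with job pilot.
That leaves Yusuf.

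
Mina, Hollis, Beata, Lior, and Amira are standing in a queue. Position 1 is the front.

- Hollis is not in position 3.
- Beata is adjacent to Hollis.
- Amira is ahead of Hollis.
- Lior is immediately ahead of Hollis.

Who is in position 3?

With clue 1, Hollis is ruled out for position 3.
With clues 1–4, Amira, Beata, and Mina are ruled out for position 3.
So position 3 is Lior.

Lior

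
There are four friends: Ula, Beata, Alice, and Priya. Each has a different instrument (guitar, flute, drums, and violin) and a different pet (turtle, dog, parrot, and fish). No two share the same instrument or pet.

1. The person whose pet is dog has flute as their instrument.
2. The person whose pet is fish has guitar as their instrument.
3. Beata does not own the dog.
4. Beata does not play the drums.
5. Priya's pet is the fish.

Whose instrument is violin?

Beata

With clues 1–5, Alice, Priya, and Ula are impossible for the one with instrument violin.
That leaves Beata.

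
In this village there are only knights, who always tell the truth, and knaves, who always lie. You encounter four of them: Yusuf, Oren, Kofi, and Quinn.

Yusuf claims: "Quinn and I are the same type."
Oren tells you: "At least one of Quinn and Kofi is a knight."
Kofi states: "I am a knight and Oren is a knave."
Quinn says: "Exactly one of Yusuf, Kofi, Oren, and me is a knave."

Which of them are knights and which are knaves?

Consider Yusuf. Suppose Yusuf is a knave.
Then no assignment of the remaining roles makes every statement match its speaker's type — contradiction.
So Yusuf is a knight.
Consider Oren. Suppose Oren is a knave.
Then no assignment of the remaining roles makes every statement match its speaker's type — contradiction.
So Oren is a knight.
With that fixed, Kofi's statement is false, so Kofi is a knave.
Consider Quinn. Suppose Quinn is a knave.
Then Yusuf's statement comes out false, contradicting Yusuf being a knight.
So Quinn is a knight.

Yusuf: knight, Oren: knight, Kofi: knave, Quinn: knight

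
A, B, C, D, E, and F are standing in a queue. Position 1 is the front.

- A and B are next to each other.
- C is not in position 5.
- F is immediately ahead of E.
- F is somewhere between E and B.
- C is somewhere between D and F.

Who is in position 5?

With clues 1–2, C is ruled out for position 5.
With clues 1–4, A and B are ruled out for position 5.
With clues 1–5, D and E are ruled out for position 5.
So position 5 is F.

F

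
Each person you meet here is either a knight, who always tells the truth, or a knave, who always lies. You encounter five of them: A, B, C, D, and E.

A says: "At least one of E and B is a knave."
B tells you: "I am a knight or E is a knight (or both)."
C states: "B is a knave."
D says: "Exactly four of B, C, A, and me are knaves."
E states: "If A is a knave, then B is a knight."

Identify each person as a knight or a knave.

A: knave, B: knight, C: knave, D: knave, E: knight

Consider A. Suppose A is a knight.
Then no assignment of the remaining roles makes every statement match its speaker's type — contradiction.
So A is a knave.
Consider B. Suppose B is a knave.
Then A's statement comes out true, contradicting A being a knave.
So B is a knight.
With that fixed, C's statement is false, so C is a knave.
With that fixed, D's statement is false, so D is a knave.
With that fixed, E's statement is true, so E is a knight.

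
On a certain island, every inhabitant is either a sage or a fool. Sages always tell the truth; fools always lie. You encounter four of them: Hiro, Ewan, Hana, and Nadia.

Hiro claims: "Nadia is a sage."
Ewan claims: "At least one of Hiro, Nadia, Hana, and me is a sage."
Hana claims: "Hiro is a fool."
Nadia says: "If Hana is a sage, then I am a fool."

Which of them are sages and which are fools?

Consider Hiro. Suppose Hiro is a fool.
Then no assignment of the remaining roles makes every statement match its speaker's type — contradiction.
So Hiro is a sage.
With that fixed, Ewan's statement is true, so Ewan is a sage.
With that fixed, Hana's statement is false, so Hana is a fool.
With that fixed, Nadia's statement is true, so Nadia is a sage.

Hiro: sage, Ewan: sage, Hana: fool, Nadia: sage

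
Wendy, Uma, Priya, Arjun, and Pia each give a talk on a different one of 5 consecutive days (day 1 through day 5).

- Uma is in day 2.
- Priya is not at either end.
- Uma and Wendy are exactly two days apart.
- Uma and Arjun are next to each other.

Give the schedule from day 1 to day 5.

From clue 1: Uma → day 2.
From clues 1–2: Priya is in {3,4}.
From clues 1–3: Priya → day 3, Wendy → day 4.
From clues 1–4: Arjun → day 1, Pia → day 5.

Arjun, Uma, Priya, Wendy, Pia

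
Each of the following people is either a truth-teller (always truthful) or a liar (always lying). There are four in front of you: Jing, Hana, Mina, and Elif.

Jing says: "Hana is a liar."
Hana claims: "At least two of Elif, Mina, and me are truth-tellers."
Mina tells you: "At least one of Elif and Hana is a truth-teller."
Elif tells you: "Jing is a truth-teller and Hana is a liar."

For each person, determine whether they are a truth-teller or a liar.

Jing: liar, Hana: truth-teller, Mina: truth-teller, Elif: liar

Consider Jing. Suppose Jing is a truth-teller.
Then no assignment of the remaining roles makes every statement match its speaker's type — contradiction.
So Jing is a liar.
With that fixed, Elif's statement is false, so Elif is a liar.
Consider Hana. Suppose Hana is a liar.
Then Jing's statement comes out true, contradicting Jing being a liar.
So Hana is a truth-teller.
With that fixed, Mina's statement is true, so Mina is a truth-teller.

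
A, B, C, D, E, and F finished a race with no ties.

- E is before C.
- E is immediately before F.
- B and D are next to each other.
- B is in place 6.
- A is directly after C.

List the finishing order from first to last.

E, F, C, A, D, B

From clue 1: C is in {2,3,4,5,6}.
From clues 1–2: C is in {3,4,5,6}.
From clues 1–4: D → place 5, B → place 6.
From clues 1–5: E → place 1, F → place 2, C → place 3, A → place 4.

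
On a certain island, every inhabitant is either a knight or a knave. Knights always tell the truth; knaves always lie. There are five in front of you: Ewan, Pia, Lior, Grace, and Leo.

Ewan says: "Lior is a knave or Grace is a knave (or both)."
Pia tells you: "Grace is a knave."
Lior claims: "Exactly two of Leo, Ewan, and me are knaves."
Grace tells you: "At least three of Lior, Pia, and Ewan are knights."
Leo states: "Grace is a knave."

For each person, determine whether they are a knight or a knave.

Ewan: knight, Pia: knight, Lior: knave, Grace: knave, Leo: knight

Consider Ewan. Suppose Ewan is a knave.
Then no assignment of the remaining roles makes every statement match its speaker's type — contradiction.
So Ewan is a knight.
Consider Pia. Suppose Pia is a knave.
Then no assignment of the remaining roles makes every statement match its speaker's type — contradiction.
So Pia is a knight.
Consider Lior. Suppose Lior is a knight.
Then Lior's own statement would have to be true, but it can't be — contradiction.
So Lior is a knave.
With that fixed, Grace's statement is false, so Grace is a knave.
With that fixed, Leo's statement is true, so Leo is a knight.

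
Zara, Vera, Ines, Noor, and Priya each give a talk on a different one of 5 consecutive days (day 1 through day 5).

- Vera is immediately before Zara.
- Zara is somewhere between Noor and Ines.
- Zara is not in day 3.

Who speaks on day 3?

Vera

With clues 1–2, Ines, Noor, and Priya are ruled out for day 3.
With clues 1–3, Zara is ruled out for day 3.
So day 3 is Vera.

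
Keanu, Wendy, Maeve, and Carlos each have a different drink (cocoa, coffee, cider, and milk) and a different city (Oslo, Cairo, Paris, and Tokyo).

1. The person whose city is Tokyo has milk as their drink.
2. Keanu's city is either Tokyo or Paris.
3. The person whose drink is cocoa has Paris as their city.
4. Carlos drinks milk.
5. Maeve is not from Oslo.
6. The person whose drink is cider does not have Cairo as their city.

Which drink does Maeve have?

coffee

With clues 1–4, cocoa and milk are impossible for Maeve's drink.
With clues 1–6, cider is impossible for Maeve's drink.
That leaves coffee.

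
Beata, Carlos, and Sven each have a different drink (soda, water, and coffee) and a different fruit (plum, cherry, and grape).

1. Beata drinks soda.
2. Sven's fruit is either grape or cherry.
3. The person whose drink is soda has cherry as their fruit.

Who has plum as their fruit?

With clues 1–2, Sven is impossible for the one with fruit plum.
With clues 1–3, Beata is impossible for the one with fruit plum.
That leaves Carlos.

Carlos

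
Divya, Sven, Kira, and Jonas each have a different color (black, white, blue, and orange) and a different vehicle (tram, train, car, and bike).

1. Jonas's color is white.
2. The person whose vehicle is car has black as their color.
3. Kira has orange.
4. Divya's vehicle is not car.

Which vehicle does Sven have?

car

With clues 1–4, bike, train, and tram are impossible for Sven's vehicle.
That leaves car.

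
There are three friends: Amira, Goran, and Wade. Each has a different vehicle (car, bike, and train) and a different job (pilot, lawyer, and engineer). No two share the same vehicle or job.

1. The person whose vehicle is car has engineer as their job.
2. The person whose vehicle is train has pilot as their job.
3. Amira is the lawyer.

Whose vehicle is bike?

Amira

With clues 1–3, Goran and Wade are impossible for the one with vehicle bike.
That leaves Amira.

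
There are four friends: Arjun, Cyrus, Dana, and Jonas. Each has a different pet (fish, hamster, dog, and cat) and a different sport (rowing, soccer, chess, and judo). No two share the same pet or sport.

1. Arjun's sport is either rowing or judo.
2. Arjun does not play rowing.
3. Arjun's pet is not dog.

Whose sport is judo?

Arjun

With clues 1–2, Cyrus, Dana, and Jonas are impossible for the one with sport judo.
That leaves Arjun.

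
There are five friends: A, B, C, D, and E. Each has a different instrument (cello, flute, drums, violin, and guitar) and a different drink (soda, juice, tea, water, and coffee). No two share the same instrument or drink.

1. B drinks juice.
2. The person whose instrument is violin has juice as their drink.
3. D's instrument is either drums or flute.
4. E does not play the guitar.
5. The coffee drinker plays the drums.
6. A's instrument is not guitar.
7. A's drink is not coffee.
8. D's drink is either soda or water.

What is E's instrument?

With clues 1–2, violin is impossible for E's instrument.
With clues 1–4, guitar is impossible for E's instrument.
With clues 1–8, cello and flute are impossible for E's instrument.
That leaves drums.

drums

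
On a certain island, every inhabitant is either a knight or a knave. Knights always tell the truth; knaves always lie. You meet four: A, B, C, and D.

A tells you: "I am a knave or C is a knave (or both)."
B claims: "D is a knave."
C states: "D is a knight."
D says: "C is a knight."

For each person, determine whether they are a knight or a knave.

A: knight, B: knight, C: knave, D: knave

Consider A. Suppose A is a knave.
Then A's own statement would have to be false, but it can't be — contradiction.
So A is a knight.
Consider B. Suppose B is a knave.
Then no assignment of the remaining roles makes every statement match its speaker's type — contradiction.
So B is a knight.
Consider C. Suppose C is a knight.
Then A's statement comes out false, contradicting A being a knight.
So C is a knave.
With that fixed, D's statement is false, so D is a knave.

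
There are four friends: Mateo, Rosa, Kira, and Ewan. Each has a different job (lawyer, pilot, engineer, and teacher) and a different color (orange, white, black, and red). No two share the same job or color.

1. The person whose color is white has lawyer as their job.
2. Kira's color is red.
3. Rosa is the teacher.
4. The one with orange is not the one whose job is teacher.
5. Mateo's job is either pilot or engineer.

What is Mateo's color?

With clues 1–2, red is impossible for Mateo's color.
With clues 1–4, black is impossible for Mateo's color.
With clues 1–5, white is impossible for Mateo's color.
That leaves orange.

orange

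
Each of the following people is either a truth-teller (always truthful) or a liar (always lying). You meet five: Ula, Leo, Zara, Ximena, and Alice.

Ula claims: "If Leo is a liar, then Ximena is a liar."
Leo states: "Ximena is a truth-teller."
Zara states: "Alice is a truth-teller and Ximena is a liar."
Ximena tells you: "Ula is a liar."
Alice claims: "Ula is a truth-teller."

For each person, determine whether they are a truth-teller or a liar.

Ula: truth-teller, Leo: liar, Zara: truth-teller, Ximena: liar, Alice: truth-teller

Consider Ula. Suppose Ula is a liar.
Then no assignment of the remaining roles makes every statement match its speaker's type — contradiction.
So Ula is a truth-teller.
With that fixed, Ximena's statement is false, so Ximena is a liar.
With that fixed, Alice's statement is true, so Alice is a truth-teller.
With that fixed, Leo's statement is false, so Leo is a liar.
With that fixed, Zara's statement is true, so Zara is a truth-teller.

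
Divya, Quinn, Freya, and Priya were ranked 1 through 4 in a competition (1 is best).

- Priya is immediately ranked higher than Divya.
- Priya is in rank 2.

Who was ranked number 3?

Divya

With clues 1–2, Freya, Priya, and Quinn are ruled out for rank 3.
So rank 3 is Divya.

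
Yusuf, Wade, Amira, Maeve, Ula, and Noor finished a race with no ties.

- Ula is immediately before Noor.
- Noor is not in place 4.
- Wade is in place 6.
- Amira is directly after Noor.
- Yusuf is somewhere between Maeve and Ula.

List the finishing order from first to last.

Ula, Noor, Amira, Yusuf, Maeve, Wade

From clue 1: Ula is in {1,2,3,4,5}.
From clues 1–2: Ula is in {1,2,4,5}.
From clues 1–3: Wade → place 6.
From clues 1–4: Amira is in {3,4}.
From clues 1–5: Ula → place 1, Noor → place 2, Amira → place 3, Yusuf → place 4, Maeve → place 5.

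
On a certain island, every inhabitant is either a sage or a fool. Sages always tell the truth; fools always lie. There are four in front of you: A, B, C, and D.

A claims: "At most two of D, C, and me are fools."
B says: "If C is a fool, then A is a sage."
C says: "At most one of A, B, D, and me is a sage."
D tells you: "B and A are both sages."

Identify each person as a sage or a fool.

A: sage, B: sage, C: fool, D: sage

Consider A. Suppose A is a fool.
Then no assignment of the remaining roles makes every statement match its speaker's type — contradiction.
So A is a sage.
With that fixed, B's statement is true, so B is a sage.
With that fixed, C's statement is false, so C is a fool.
With that fixed, D's statement is true, so D is a sage.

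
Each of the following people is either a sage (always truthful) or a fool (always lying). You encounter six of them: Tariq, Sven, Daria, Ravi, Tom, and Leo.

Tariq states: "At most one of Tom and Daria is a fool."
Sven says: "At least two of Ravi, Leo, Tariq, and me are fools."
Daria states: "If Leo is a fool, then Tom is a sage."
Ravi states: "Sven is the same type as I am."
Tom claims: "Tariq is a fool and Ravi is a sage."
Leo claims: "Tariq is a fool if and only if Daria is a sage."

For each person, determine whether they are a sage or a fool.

Tariq: fool, Sven: sage, Daria: fool, Ravi: fool, Tom: fool, Leo: fool

Consider Tariq. Suppose Tariq is a sage.
Then no assignment of the remaining roles makes every statement match its speaker's type — contradiction.
So Tariq is a fool.
Consider Sven. Suppose Sven is a fool.
Then Sven's own statement would have to be false, but it can't be — contradiction.
So Sven is a sage.
Consider Daria. Suppose Daria is a sage.
Then Tariq's statement comes out true, contradicting Tariq being a fool.
So Daria is a fool.
With that fixed, Leo's statement is false, so Leo is a fool.
Consider Ravi. Suppose Ravi is a sage.
Then no assignment of the remaining roles makes every statement match its speaker's type — contradiction.
So Ravi is a fool.
With that fixed, Tom's statement is false, so Tom is a fool.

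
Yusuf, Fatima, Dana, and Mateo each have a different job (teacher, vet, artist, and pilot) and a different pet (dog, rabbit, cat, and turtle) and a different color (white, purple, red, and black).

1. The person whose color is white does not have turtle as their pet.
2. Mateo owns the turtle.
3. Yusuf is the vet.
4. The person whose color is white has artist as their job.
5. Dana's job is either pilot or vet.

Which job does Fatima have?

artist

With clues 1–3, vet is impossible for Fatima's job.
With clues 1–5, pilot and teacher are impossible for Fatima's job.
That leaves artist.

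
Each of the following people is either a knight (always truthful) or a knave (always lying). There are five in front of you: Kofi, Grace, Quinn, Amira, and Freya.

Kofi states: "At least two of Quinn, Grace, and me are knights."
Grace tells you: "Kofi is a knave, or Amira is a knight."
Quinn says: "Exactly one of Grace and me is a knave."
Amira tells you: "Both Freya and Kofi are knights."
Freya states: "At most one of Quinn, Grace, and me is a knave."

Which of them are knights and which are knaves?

Consider Kofi. Suppose Kofi is a knave.
Then no assignment of the remaining roles makes every statement match its speaker's type — contradiction.
So Kofi is a knight.
Consider Grace. Suppose Grace is a knight.
Then whichever role Quinn has, Quinn's statement has the wrong truth value — contradiction.
So Grace is a knave.
Consider Quinn. Suppose Quinn is a knave.
Then Kofi's statement comes out false, contradicting Kofi being a knight.
So Quinn is a knight.
Consider Amira. Suppose Amira is a knight.
Then Grace's statement comes out true, contradicting Grace being a knave.
So Amira is a knave.
Consider Freya. Suppose Freya is a knight.
Then Amira's statement comes out true, contradicting Amira being a knave.
So Freya is a knave.

Kofi: knight, Grace: knave, Quinn: knight, Amira: knave, Freya: knave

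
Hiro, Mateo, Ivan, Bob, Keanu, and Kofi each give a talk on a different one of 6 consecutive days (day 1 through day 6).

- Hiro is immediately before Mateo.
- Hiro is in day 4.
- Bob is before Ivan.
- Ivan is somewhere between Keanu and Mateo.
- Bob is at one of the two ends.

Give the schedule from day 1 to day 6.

Bob, Keanu, Ivan, Hiro, Mateo, Kofi

From clue 1: Hiro is in {1,2,3,4,5}.
From clues 1–2: Hiro → day 4, Mateo → day 5.
From clues 1–3: Ivan is in {2,3,6}.
From clues 1–4: Ivan → day 3, Kofi → day 6.
From clues 1–5: Bob → day 1, Keanu → day 2.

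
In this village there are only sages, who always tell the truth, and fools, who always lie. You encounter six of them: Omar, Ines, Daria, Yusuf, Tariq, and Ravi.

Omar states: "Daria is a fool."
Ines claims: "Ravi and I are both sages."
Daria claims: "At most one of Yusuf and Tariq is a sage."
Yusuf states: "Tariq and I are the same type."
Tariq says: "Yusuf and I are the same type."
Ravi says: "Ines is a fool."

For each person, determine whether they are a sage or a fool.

Consider Omar. Suppose Omar is a fool.
Then no assignment of the remaining roles makes every statement match its speaker's type — contradiction.
So Omar is a sage.
Consider Ines. Suppose Ines is a sage.
Then no assignment of the remaining roles makes every statement match its speaker's type — contradiction.
So Ines is a fool.
With that fixed, Ravi's statement is true, so Ravi is a sage.
Consider Daria. Suppose Daria is a sage.
Then Omar's statement comes out false, contradicting Omar being a sage.
So Daria is a fool.
Consider Yusuf. Suppose Yusuf is a fool.
Then Daria's statement comes out true, contradicting Daria being a fool.
So Yusuf is a sage.
Consider Tariq. Suppose Tariq is a fool.
Then Daria's statement comes out true, contradicting Daria being a fool.
So Tariq is a sage.

Omar: sage, Ines: fool, Daria: fool, Yusuf: sage, Tariq: sage, Ravi: sage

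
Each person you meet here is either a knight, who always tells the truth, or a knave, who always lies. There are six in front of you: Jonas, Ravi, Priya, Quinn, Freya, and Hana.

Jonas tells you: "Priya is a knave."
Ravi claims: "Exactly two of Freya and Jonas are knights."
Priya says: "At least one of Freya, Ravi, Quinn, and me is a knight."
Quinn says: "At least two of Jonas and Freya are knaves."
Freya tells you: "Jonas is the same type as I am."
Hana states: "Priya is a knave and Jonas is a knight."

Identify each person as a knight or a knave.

Consider Jonas. Suppose Jonas is a knave.
Then whichever role Freya has, Freya's statement has the wrong truth value — contradiction.
So Jonas is a knight.
With that fixed, Quinn's statement is false, so Quinn is a knave.
Consider Ravi. Suppose Ravi is a knight.
Then no assignment of the remaining roles makes every statement match its speaker's type — contradiction.
So Ravi is a knave.
Consider Priya. Suppose Priya is a knight.
Then Jonas's statement comes out false, contradicting Jonas being a knight.
So Priya is a knave.
With that fixed, Hana's statement is true, so Hana is a knight.
Consider Freya. Suppose Freya is a knight.
Then Ravi's statement comes out true, contradicting Ravi being a knave.
So Freya is a knave.

Jonas: knight, Ravi: knave, Priya: knave, Quinn: knave, Freya: knave, Hana: knight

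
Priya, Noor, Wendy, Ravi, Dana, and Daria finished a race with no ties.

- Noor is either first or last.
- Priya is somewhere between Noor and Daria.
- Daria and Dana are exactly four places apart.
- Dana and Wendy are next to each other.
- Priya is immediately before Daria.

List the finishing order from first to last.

From clue 1: Noor is in {1,6}.
From clues 1–5: Noor → place 1, Dana → place 2, Wendy → place 3, Ravi → place 4, Priya → place 5, Daria → place 6.

Noor, Dana, Wendy, Ravi, Priya, Daria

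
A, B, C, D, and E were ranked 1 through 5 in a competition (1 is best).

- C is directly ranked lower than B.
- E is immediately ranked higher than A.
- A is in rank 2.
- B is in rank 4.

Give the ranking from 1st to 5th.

From clue 1: B is in {1,2,3,4}.
From clues 1–2: D is in {1,3,5}.
From clues 1–3: E → rank 1, A → rank 2.
From clues 1–4: D → rank 3, B → rank 4, C → rank 5.

E, A, D, B, C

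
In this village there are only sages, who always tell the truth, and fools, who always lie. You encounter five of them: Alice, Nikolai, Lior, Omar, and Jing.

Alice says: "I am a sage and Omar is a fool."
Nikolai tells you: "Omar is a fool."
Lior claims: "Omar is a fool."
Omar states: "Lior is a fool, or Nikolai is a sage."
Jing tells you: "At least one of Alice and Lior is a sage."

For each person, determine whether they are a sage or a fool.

Alice: fool, Nikolai: fool, Lior: fool, Omar: sage, Jing: fool

Consider Alice. Suppose Alice is a sage.
Then no assignment of the remaining roles makes every statement match its speaker's type — contradiction.
So Alice is a fool.
Consider Nikolai. Suppose Nikolai is a sage.
Then no assignment of the remaining roles makes every statement match its speaker's type — contradiction.
So Nikolai is a fool.
Consider Lior. Suppose Lior is a sage.
Then no assignment of the remaining roles makes every statement match its speaker's type — contradiction.
So Lior is a fool.
With that fixed, Omar's statement is true, so Omar is a sage.
With that fixed, Jing's statement is false, so Jing is a fool.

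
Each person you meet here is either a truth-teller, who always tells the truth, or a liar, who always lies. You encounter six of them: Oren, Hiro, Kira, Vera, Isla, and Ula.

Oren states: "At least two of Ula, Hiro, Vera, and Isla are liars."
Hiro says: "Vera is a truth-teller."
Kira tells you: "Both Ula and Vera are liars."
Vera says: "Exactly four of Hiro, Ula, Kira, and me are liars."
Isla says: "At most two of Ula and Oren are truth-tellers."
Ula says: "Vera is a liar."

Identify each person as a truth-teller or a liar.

Regardless of anyone's role, Isla's statement is true, so Isla is a truth-teller.
Consider Oren. Suppose Oren is a liar.
Then no assignment of the remaining roles makes every statement match its speaker's type — contradiction.
So Oren is a truth-teller.
Consider Hiro. Suppose Hiro is a truth-teller.
Then no assignment of the remaining roles makes every statement match its speaker's type — contradiction.
So Hiro is a liar.
Consider Kira. Suppose Kira is a truth-teller.
Then no assignment of the remaining roles makes every statement match its speaker's type — contradiction.
So Kira is a liar.
Consider Vera. Suppose Vera is a truth-teller.
Then Hiro's statement comes out true, contradicting Hiro being a liar.
So Vera is a liar.
With that fixed, Ula's statement is true, so Ula is a truth-teller.

Oren: truth-teller, Hiro: liar, Kira: liar, Vera: liar, Isla: truth-teller, Ula: truth-teller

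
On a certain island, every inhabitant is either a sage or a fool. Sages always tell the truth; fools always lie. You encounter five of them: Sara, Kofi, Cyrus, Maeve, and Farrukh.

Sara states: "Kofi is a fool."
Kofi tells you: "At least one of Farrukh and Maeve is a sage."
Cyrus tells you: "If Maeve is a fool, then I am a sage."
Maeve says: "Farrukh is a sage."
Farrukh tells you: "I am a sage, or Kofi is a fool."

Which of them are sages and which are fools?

Sara: fool, Kofi: sage, Cyrus: sage, Maeve: sage, Farrukh: sage

Consider Sara. Suppose Sara is a sage.
Then no assignment of the remaining roles makes every statement match its speaker's type — contradiction.
So Sara is a fool.
Consider Kofi. Suppose Kofi is a fool.
Then Sara's statement comes out true, contradicting Sara being a fool.
So Kofi is a sage.
Consider Cyrus. Suppose Cyrus is a fool.
Then no assignment of the remaining roles makes every statement match its speaker's type — contradiction.
So Cyrus is a sage.
Consider Maeve. Suppose Maeve is a fool.
Then no assignment of the remaining roles makes every statement match its speaker's type — contradiction.
So Maeve is a sage.
Consider Farrukh. Suppose Farrukh is a fool.
Then Maeve's statement comes out false, contradicting Maeve being a sage.
So Farrukh is a sage.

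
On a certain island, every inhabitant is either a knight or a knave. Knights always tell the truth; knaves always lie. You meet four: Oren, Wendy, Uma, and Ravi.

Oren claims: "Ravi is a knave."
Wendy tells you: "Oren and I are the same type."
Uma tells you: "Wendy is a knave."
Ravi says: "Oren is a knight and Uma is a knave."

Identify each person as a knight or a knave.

Consider Oren. Suppose Oren is a knave.
Then whichever role Wendy has, Wendy's statement has the wrong truth value — contradiction.
So Oren is a knight.
Consider Wendy. Suppose Wendy is a knight.
Then no assignment of the remaining roles makes every statement match its speaker's type — contradiction.
So Wendy is a knave.
With that fixed, Uma's statement is true, so Uma is a knight.
With that fixed, Ravi's statement is false, so Ravi is a knave.

Oren: knight, Wendy: knave, Uma: knight, Ravi: knave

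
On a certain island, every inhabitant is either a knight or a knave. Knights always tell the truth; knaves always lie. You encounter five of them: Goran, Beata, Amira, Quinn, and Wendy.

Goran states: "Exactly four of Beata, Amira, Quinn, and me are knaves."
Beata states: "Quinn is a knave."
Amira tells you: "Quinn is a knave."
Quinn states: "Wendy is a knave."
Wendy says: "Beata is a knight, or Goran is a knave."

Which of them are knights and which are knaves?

Consider Goran. Suppose Goran is a knight.
Then Goran's own statement would have to be true, but it can't be — contradiction.
So Goran is a knave.
With that fixed, Wendy's statement is true, so Wendy is a knight.
With that fixed, Quinn's statement is false, so Quinn is a knave.
With that fixed, Beata's statement is true, so Beata is a knight.
With that fixed, Amira's statement is true, so Amira is a knight.

Goran: knave, Beata: knight, Amira: knight, Quinn: knave, Wendy: knight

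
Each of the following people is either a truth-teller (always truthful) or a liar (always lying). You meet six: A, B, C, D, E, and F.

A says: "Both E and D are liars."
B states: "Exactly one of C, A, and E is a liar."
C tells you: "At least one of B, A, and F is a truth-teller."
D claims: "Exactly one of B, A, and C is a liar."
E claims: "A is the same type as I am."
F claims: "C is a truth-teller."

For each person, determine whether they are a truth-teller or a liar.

Consider A. Suppose A is a liar.
Then whichever role E has, E's statement has the wrong truth value — contradiction.
So A is a truth-teller.
With that fixed, C's statement is true, so C is a truth-teller.
With that fixed, F's statement is true, so F is a truth-teller.
Consider B. Suppose B is a liar.
Then no assignment of the remaining roles makes every statement match its speaker's type — contradiction.
So B is a truth-teller.
With that fixed, D's statement is false, so D is a liar.
Consider E. Suppose E is a truth-teller.
Then A's statement comes out false, contradicting A being a truth-teller.
So E is a liar.

A: truth-teller, B: truth-teller, C: truth-teller, D: liar, E: liar, F: truth-teller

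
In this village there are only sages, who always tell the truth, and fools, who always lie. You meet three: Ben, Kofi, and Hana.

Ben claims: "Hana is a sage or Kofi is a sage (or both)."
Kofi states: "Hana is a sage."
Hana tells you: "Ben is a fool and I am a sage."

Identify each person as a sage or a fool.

Consider Ben. Suppose Ben is a sage.
Then no assignment of the remaining roles makes every statement match its speaker's type — contradiction.
So Ben is a fool.
Consider Kofi. Suppose Kofi is a sage.
Then Ben's statement comes out true, contradicting Ben being a fool.
So Kofi is a fool.
Consider Hana. Suppose Hana is a sage.
Then Ben's statement comes out true, contradicting Ben being a fool.
So Hana is a fool.

Ben: fool, Kofi: fool, Hana: fool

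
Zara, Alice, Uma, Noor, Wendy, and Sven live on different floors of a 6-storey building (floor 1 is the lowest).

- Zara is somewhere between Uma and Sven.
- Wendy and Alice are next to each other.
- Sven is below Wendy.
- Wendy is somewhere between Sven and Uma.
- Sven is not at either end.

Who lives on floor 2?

With clues 1–4, Uma is ruled out for floor 2.
With clues 1–5, Alice, Noor, Wendy, and Zara are ruled out for floor 2.
So floor 2 is Sven.

Sven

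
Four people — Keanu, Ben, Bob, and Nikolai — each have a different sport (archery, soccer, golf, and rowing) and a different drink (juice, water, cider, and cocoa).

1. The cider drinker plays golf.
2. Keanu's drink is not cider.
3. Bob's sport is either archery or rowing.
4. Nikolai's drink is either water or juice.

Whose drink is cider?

Ben

With clues 1–2, Keanu is impossible for the one with drink cider.
With clues 1–3, Bob is impossible for the one with drink cider.
With clues 1–4, Nikolai is impossible for the one with drink cider.
That leaves Ben.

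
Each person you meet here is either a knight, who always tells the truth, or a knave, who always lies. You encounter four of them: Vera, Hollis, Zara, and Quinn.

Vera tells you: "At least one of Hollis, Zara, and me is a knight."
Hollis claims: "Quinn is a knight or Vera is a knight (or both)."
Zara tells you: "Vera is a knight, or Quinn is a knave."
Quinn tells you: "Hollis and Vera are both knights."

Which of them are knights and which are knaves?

Consider Vera. Suppose Vera is a knave.
Then no assignment of the remaining roles makes every statement match its speaker's type — contradiction.
So Vera is a knight.
With that fixed, Hollis's statement is true, so Hollis is a knight.
With that fixed, Zara's statement is true, so Zara is a knight.
With that fixed, Quinn's statement is true, so Quinn is a knight.

Vera: knight, Hollis: knight, Zara: knight, Quinn: knight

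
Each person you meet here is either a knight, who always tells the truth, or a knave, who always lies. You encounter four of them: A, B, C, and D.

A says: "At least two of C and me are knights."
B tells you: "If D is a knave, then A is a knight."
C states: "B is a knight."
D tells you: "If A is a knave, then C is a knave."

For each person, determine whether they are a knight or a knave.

Consider A. Suppose A is a knave.
Then no assignment of the remaining roles makes every statement match its speaker's type — contradiction.
So A is a knight.
With that fixed, B's statement is true, so B is a knight.
With that fixed, C's statement is true, so C is a knight.
With that fixed, D's statement is true, so D is a knight.

A: knight, B: knight, C: knight, D: knight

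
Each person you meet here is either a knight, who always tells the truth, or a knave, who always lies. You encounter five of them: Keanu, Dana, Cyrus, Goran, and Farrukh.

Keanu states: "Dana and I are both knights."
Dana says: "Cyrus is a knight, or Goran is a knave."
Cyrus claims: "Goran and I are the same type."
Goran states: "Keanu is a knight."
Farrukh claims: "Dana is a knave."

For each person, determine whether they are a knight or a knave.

Keanu: knight, Dana: knight, Cyrus: knight, Goran: knight, Farrukh: knave

Consider Keanu. Suppose Keanu is a knave.
Then no assignment of the remaining roles makes every statement match its speaker's type — contradiction.
So Keanu is a knight.
With that fixed, Goran's statement is true, so Goran is a knight.
Consider Dana. Suppose Dana is a knave.
Then Keanu's statement comes out false, contradicting Keanu being a knight.
So Dana is a knight.
With that fixed, Farrukh's statement is false, so Farrukh is a knave.
Consider Cyrus. Suppose Cyrus is a knave.
Then Dana's statement comes out false, contradicting Dana being a knight.
So Cyrus is a knight.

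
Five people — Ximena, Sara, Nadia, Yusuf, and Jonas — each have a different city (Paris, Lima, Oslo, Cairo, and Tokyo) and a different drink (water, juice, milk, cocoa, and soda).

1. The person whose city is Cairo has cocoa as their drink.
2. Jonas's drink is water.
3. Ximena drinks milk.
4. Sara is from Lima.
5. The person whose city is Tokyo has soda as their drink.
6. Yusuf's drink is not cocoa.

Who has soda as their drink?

Yusuf

With clues 1–2, Jonas is impossible for the one with drink soda.
With clues 1–3, Ximena is impossible for the one with drink soda.
With clues 1–5, Sara is impossible for the one with drink soda.
With clues 1–6, Nadia is impossible for the one with drink soda.
That leaves Yusuf.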